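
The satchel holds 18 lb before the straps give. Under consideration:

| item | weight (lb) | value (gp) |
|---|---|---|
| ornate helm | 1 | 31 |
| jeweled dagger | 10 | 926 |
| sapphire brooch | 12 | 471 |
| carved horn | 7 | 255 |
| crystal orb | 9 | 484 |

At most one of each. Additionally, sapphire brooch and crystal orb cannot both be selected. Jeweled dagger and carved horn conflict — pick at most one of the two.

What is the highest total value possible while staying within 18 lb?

Density check — jeweled dagger 92.60, crystal orb 53.78, sapphire brooch 39.25 are the best per lb.
Best packing: ornate helm + jeweled dagger — 11 lb, 957 total.

957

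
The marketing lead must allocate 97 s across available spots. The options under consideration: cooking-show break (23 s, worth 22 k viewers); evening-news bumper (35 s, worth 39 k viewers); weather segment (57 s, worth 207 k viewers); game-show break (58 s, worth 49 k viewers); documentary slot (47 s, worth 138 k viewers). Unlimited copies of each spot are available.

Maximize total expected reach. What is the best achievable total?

276

Density check — weather segment 3.63, documentary slot 2.94, evening-news bumper 1.11 are the best per s.
Taking the top-ratio spots first gives evening-news bumper + weather segment for 246 (92 s).
The 92 s tied up in evening-news bumper and weather segment is better spent on 2×documentary slot — total rises to 276 (94 s).
No other feasible combination exceeds 276.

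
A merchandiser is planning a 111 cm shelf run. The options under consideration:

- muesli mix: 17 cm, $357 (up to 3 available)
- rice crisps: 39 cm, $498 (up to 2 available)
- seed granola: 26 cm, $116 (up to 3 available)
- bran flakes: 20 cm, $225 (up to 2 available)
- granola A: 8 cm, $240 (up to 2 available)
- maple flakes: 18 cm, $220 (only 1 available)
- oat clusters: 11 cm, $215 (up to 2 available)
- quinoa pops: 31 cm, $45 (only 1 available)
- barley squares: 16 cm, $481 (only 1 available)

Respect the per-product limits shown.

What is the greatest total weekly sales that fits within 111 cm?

Taking 3×muesli mix + 2×granola A + 2×oat clusters + barley squares: 105 cm used, 2462 in weekly sales.
Every other selection either busts 111 cm or exceeds an availability limit or fails to beat 2462.

2462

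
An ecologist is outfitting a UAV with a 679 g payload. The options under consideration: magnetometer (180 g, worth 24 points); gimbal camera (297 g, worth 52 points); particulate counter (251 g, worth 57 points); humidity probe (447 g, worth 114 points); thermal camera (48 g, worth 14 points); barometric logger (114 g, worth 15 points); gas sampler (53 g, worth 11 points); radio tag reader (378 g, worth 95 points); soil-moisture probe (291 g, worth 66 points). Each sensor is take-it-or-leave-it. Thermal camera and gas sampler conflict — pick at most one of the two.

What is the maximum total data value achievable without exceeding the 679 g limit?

By data value per g: thermal camera 0.29, humidity probe 0.26, radio tag reader 0.25 lead.
Taking particulate counter + thermal camera + radio tag reader: 677 g used, 166 in data value.
No other feasible combination exceeds 166.

166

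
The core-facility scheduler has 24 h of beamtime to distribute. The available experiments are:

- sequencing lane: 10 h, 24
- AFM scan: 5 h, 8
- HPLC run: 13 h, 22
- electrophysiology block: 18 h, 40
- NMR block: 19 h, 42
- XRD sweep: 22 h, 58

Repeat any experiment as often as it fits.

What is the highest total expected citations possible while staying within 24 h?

By expected citations per h: XRD sweep 2.64, sequencing lane 2.40, electrophysiology block 2.22 lead.
XRD sweep uses 22 of the 24 h and totals 58.
Nothing else within 24 h beats 58.

58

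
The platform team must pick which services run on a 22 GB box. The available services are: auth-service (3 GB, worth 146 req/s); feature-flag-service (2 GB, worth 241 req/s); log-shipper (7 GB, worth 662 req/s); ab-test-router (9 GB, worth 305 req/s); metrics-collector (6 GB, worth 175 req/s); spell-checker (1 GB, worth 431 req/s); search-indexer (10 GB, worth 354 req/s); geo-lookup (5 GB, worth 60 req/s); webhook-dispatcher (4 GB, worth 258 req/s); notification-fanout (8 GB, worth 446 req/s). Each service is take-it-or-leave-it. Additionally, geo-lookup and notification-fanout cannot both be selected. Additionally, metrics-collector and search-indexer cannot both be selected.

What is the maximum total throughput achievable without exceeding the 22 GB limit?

2038

Feature-flag-service + log-shipper + spell-checker + webhook-dispatcher + notification-fanout uses 22 of the 22 GB and totals 2038.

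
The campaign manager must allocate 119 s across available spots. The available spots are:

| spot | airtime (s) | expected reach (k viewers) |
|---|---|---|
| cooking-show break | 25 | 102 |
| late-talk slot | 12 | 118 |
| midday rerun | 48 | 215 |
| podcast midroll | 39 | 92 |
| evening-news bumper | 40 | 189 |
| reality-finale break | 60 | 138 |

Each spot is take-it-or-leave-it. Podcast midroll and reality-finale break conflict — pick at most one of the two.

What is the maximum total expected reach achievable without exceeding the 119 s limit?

The ratio ordering already packs tightly: late-talk slot + midday rerun + evening-news bumper, 100 s, 522.
Every other selection either busts 119 s or breaks a pairing rule or fails to beat 522.

522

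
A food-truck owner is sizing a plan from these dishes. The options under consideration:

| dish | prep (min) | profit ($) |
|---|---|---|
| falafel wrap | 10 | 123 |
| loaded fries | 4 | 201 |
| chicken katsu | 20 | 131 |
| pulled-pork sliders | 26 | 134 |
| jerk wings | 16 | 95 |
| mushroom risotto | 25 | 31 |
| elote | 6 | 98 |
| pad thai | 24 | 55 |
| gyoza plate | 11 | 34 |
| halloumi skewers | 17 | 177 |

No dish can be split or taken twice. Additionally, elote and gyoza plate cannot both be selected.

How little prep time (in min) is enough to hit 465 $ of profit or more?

Minimise min subject to total profit ≥ 465.
loaded fries + elote + halloumi skewers: 476 profit at 27 min.
Below 27 min the best achievable stays under 465.

27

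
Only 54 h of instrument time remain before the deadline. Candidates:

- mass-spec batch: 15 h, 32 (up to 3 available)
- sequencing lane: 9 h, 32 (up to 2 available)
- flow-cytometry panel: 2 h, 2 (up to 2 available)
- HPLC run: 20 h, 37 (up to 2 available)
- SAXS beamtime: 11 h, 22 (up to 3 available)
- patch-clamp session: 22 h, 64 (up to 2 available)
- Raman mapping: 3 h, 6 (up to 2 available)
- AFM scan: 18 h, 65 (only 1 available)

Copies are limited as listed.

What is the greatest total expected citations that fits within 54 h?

Taking the top-ratio experiments first gives mass-spec batch + 2×sequencing lane + Raman mapping + AFM scan for 167 (54 h).
Replace mass-spec batch and sequencing lane with flow-cytometry panel + patch-clamp session: the trade gains 2 net, giving 169 at 54 h.
That's the maximum — no swap from here does better than 169.

169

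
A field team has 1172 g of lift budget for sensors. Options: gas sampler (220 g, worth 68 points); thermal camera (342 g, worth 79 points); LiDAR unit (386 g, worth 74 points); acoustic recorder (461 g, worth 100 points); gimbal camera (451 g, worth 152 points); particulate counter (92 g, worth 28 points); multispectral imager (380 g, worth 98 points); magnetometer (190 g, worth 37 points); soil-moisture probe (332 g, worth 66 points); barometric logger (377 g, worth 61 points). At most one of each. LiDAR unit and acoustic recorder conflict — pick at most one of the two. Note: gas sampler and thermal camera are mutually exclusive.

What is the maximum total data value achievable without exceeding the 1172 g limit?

Gas sampler + gimbal camera + particulate counter + multispectral imager uses 1143 of the 1172 g and totals 346.
Runner-up gas sampler + LiDAR unit + gimbal camera + particulate counter tops out at 322.

346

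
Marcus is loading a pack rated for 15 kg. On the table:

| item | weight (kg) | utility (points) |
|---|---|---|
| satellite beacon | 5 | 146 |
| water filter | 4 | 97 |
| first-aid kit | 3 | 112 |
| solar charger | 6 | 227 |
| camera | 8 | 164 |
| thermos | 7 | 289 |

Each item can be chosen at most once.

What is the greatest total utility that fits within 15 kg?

547

The ratio heuristic lands on solar charger + thermos (516) but leaves 2 kg idle.
Replace solar charger with satellite beacon + first-aid kit: the trade gains 31 net, giving 547 at 15 kg.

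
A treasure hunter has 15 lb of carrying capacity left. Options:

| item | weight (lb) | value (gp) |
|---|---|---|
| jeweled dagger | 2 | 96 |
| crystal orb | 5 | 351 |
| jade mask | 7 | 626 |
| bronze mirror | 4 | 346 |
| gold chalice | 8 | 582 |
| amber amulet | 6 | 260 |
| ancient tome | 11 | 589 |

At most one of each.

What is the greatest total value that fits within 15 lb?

1208

By value per lb: jade mask 89.43, bronze mirror 86.50, gold chalice 72.75 lead.
A density-first pass picks jeweled dagger + jade mask + bronze mirror — 1068 at 13 lb.
Replace jeweled dagger and bronze mirror with gold chalice: the trade gains 140 net, giving 1208 at 15 lb.
An exhaustive check of the 128 subsets confirms 1208.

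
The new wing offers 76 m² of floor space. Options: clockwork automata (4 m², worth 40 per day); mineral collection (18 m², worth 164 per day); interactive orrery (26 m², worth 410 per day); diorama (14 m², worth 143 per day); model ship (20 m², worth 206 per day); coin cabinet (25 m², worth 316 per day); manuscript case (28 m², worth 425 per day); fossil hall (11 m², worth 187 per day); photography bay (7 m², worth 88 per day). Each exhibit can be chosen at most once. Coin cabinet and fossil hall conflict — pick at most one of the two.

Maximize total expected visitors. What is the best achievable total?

The ratio ordering already packs tightly: clockwork automata + interactive orrery + manuscript case + fossil hall + photography bay, 76 m², 1150.
Runner-up interactive orrery + manuscript case + fossil hall + photography bay tops out at 1110.

1150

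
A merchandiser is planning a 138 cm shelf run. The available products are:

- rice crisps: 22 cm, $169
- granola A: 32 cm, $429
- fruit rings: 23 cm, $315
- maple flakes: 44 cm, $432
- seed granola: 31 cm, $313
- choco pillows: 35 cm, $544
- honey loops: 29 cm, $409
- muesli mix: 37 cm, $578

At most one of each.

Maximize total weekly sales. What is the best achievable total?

1960

The ratio heuristic lands on fruit rings + choco pillows + honey loops + muesli mix (1846) but leaves 14 cm idle.
Replace fruit rings with granola A: the trade gains 114 net, giving 1960 at 133 cm.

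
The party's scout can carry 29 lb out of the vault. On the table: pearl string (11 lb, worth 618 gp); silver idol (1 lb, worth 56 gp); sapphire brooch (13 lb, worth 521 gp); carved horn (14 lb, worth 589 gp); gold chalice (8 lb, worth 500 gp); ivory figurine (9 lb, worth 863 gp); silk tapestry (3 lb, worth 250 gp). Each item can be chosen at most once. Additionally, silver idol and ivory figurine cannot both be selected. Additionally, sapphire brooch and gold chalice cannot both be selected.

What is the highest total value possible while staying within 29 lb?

Best packing: pearl string + gold chalice + ivory figurine — 28 lb, 1981 total.
No other feasible combination exceeds 1981.

1981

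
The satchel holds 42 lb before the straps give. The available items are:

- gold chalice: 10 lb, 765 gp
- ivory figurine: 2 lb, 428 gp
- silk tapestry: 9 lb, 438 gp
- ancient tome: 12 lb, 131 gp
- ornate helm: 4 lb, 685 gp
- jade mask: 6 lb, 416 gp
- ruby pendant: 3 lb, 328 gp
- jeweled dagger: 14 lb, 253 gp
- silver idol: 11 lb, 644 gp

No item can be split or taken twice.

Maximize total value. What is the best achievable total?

3376

By value per lb: ivory figurine 214.00, ornate helm 171.25, ruby pendant 109.33 lead.
Taking the top-ratio items first gives gold chalice + ivory figurine + ornate helm + jade mask + ruby pendant + silver idol for 3266 (36 lb).
Dropping ruby pendant frees 3 lb; slotting in silk tapestry (9 lb) lifts the total to 3376 at 42 lb.
No other feasible combination exceeds 3376.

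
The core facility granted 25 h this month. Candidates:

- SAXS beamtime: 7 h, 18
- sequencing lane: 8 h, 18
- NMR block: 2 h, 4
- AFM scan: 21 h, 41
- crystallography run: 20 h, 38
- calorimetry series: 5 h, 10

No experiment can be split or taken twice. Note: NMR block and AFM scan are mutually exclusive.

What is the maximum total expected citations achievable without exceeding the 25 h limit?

50

Best packing: SAXS beamtime + sequencing lane + NMR block + calorimetry series — 22 h, 50 total.
Runner-up crystallography run + calorimetry series tops out at 48.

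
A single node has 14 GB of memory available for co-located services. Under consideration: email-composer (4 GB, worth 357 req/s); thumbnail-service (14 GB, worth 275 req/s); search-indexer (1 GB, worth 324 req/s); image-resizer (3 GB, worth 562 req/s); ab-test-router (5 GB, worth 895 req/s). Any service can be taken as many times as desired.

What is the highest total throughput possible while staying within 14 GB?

Density check — search-indexer 324.00, image-resizer 187.33, ab-test-router 179.00 are the best per GB.
Best packing: 14×search-indexer — 14 GB, 4536 total.
That's the maximum — no swap from here does better than 4536.

4536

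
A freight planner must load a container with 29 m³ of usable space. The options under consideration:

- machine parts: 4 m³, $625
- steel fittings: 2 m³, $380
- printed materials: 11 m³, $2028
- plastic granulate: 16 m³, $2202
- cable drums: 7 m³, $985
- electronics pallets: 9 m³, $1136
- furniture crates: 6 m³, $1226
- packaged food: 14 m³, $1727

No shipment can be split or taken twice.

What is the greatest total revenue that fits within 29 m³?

Taking the top-ratio shipments first gives machine parts + steel fittings + printed materials + furniture crates for 4259 (23 m³).
The 2 m³ tied up in steel fittings is better spent on cable drums — total rises to 4864 (28 m³).
The closest alternative, steel fittings + printed materials + electronics pallets + furniture crates, reaches only 4770.

4864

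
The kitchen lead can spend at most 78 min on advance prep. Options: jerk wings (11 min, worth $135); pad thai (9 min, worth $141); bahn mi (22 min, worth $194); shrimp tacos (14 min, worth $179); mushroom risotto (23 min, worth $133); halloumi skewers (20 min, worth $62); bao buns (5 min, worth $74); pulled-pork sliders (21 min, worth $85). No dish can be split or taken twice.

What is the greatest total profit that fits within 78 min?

By profit per min: pad thai 15.67, bao buns 14.80, shrimp tacos 12.79, jerk wings 12.27 lead.
Taking the top-ratio dishes first gives jerk wings + pad thai + bahn mi + shrimp tacos + bao buns for 723 (61 min).
Replace bao buns with pulled-pork sliders: the trade gains 11 net, giving 734 at 77 min.
The spare 1 min is too small for any remaining dish, and no exchange beats 734.

734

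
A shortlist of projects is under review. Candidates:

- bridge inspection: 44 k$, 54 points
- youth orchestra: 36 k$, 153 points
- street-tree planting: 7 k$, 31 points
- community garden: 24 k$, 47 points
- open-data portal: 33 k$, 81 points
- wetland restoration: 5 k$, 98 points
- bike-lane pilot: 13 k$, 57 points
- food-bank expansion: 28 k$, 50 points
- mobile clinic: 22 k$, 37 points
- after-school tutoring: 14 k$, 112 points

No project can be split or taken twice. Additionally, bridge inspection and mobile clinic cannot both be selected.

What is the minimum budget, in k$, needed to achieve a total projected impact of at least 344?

Minimise k$ subject to total projected impact ≥ 344.
youth orchestra + wetland restoration + after-school tutoring: 363 projected impact at 55 k$.
Any bundle with less than 55 k$ falls short of 344.

55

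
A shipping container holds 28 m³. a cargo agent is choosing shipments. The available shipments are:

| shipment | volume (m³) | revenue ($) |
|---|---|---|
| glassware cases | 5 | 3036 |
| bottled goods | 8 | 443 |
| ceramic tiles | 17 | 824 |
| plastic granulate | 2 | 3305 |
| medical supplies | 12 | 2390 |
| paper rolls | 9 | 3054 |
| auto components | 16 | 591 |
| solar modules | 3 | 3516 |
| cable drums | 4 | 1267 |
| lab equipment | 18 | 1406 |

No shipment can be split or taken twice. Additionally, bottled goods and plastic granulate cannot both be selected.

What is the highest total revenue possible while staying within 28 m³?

Taking glassware cases + plastic granulate + paper rolls + solar modules + cable drums: 23 m³ used, 14178 in revenue.
That's the maximum — no feasible swap from here does better than 14178.

14178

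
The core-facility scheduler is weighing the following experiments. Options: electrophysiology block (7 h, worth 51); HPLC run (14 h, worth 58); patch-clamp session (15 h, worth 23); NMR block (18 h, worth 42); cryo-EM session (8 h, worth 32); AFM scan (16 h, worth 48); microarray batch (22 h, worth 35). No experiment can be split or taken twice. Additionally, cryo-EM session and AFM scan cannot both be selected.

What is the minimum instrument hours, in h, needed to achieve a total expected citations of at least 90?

21

Look for the lowest-instrument combination reaching 90.
electrophysiology block + HPLC run: 109 expected citations at 21 h.
No combination under 21 h hits 90.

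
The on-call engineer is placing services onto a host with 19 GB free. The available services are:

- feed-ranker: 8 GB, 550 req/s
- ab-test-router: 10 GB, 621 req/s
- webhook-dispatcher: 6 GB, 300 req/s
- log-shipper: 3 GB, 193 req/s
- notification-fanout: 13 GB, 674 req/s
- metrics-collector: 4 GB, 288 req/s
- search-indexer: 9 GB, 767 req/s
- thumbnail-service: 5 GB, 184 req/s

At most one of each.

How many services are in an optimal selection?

The maximum throughput within 19 GB is 1388.
ab-test-router + search-indexer hits 1388 at 19 GB.
All optima have 2 services.

2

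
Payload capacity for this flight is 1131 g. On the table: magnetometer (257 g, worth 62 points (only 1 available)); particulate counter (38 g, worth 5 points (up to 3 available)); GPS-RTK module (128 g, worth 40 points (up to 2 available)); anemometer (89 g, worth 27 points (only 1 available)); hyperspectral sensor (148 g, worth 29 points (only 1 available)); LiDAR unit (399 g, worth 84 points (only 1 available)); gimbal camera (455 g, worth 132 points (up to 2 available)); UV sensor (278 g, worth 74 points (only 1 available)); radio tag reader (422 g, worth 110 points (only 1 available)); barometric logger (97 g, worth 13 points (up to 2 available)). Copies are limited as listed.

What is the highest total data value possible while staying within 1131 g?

Greedy by ratio would take particulate counter + 2×GPS-RTK module + anemometer + gimbal camera + UV sensor: 1116 g used, total 318.
Replace particulate counter and GPS-RTK module and UV sensor with gimbal camera: the trade gains 13 net, giving 331 at 1127 g.
That's the maximum — no swap from here does better than 331.

331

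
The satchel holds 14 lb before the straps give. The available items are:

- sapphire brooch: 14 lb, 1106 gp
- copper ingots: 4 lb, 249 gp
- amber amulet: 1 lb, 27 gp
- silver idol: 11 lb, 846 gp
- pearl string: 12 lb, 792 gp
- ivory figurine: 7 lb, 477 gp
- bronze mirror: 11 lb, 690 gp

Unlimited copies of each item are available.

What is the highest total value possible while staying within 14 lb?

Density check — sapphire brooch 79.00, silver idol 76.91, ivory figurine 68.14 are the best per lb.
Taking sapphire brooch: 14 lb used, 1106 in value.
No other feasible combination exceeds 1106.

1106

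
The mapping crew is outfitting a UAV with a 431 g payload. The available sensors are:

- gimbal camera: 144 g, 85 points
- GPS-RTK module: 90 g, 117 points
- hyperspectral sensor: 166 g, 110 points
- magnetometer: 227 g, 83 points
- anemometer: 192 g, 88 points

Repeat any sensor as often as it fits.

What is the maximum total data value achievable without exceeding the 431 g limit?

468

Taking 4×GPS-RTK module: 360 g used, 468 in data value.
Every other selection either busts 431 g or fails to beat 468.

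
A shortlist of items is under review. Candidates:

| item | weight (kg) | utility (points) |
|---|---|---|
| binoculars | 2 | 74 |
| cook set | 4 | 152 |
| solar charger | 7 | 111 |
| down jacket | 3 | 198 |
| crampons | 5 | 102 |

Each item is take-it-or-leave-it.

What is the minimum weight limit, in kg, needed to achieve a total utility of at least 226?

5

Look for the lowest-weight combination reaching 226.
binoculars + down jacket reaches 272 using 5 kg.
Any bundle with less than 5 kg falls short of 226.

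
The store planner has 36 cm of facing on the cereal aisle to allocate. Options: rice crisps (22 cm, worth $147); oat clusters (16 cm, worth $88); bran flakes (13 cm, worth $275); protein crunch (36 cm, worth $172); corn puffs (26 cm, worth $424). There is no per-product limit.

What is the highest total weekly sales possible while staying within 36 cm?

550

Ranking by ratio (weekly sales/cm): bran flakes 21.15, corn puffs 16.31, rice crisps 6.68, oat clusters 5.50.
Taking 2×bran flakes: 26 cm used, 550 in weekly sales.
No other feasible combination exceeds 550.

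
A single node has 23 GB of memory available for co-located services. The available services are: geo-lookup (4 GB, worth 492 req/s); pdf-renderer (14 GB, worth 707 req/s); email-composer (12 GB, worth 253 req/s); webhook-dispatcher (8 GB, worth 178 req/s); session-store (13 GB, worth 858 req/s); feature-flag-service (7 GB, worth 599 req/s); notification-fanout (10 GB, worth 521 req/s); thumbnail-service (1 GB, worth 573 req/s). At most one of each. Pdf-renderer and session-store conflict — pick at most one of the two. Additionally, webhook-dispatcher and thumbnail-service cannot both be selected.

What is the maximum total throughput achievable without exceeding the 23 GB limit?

Ranking by ratio (throughput/GB): thumbnail-service 573.00, geo-lookup 123.00, feature-flag-service 85.57, session-store 66.00.
The ratio ordering already packs tightly: geo-lookup + feature-flag-service + notification-fanout + thumbnail-service, 22 GB, 2185.

2185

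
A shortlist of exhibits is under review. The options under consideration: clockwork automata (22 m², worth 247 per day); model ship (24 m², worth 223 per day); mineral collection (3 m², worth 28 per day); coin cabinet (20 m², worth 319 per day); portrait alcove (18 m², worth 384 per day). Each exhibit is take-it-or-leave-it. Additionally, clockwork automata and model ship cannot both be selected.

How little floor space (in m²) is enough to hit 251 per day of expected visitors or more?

Minimise m² subject to total expected visitors ≥ 251.
portrait alcove: 384 expected visitors at 18 m².
No combination under 18 m² hits 251.

18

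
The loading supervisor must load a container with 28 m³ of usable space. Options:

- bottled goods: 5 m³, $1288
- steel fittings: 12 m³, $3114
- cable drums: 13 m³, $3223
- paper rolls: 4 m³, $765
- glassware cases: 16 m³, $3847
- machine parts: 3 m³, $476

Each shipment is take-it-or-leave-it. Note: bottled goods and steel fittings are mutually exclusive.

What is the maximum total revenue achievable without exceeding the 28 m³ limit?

6961

Ranking by ratio (revenue/m³): steel fittings 259.50, bottled goods 257.60, cable drums 247.92.
Best packing: steel fittings + glassware cases — 28 m³, 6961 total.
Runner-up steel fittings + cable drums + machine parts tops out at 6813.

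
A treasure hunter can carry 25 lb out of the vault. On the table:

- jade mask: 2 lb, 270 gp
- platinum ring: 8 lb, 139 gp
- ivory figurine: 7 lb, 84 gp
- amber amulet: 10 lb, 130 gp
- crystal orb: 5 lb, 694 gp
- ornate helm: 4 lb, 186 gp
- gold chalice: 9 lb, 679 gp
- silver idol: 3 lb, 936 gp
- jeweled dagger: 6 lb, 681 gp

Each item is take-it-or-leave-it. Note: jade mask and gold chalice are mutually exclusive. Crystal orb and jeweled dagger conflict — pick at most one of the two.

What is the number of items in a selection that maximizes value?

Optimal total is 2495.
crystal orb + ornate helm + gold chalice + silver idol hits 2495 at 21 lb.
Any selection reaching 2495 contains exactly 4 items.

4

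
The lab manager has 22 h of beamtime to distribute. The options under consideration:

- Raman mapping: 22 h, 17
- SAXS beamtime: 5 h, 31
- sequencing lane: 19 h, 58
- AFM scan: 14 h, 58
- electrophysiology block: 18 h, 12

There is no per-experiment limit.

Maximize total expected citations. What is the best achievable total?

The ratio ordering already packs tightly: 4×SAXS beamtime, 20 h, 124.
That's the maximum — no swap from here does better than 124.

124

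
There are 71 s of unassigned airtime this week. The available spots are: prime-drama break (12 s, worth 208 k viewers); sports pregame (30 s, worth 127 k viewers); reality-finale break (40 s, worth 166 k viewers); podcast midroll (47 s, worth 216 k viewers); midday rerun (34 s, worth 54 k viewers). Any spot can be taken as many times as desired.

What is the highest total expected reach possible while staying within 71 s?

1040

Best packing: 5×prime-drama break — 60 s, 1040 total.
Every other selection either busts 71 s or fails to beat 1040.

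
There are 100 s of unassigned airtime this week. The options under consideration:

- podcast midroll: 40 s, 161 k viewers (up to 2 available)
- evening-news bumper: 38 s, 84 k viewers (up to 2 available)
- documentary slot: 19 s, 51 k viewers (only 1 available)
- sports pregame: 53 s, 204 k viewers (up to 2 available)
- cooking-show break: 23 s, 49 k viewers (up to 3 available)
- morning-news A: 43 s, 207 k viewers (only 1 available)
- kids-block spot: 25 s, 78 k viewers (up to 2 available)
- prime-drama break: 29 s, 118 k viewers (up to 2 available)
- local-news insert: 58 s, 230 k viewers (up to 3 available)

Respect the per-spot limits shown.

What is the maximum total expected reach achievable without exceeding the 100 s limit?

A density-first pass picks morning-news A + kids-block spot + prime-drama break — 403 at 97 s.
Dropping kids-block spot and prime-drama break frees 54 s; slotting in sports pregame (53 s) lifts the total to 411 at 96 s.
Nothing else within 100 s beats 411.

411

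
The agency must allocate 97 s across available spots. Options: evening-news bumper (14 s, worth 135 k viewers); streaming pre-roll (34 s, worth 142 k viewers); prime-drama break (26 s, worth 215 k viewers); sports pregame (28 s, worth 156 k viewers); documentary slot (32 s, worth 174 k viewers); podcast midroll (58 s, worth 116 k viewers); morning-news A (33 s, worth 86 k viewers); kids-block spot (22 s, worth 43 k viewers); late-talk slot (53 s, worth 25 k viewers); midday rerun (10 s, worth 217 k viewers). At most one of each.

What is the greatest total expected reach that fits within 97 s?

762

Greedy by ratio would take evening-news bumper + prime-drama break + sports pregame + midday rerun: 78 s used, total 723.
The 14 s tied up in evening-news bumper is better spent on documentary slot — total rises to 762 (96 s).
Nothing else within 97 s beats 762.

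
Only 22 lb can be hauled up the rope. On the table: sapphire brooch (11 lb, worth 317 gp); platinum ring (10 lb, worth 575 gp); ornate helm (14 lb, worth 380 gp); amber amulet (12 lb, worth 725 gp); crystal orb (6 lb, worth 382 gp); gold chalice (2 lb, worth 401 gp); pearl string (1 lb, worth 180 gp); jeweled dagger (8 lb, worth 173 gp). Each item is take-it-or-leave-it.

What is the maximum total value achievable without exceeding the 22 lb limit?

Best packing: amber amulet + crystal orb + gold chalice + pearl string — 21 lb, 1688 total.
Next best is platinum ring + crystal orb + gold chalice + pearl string at 1538 (19 lb) — short by 150.

1688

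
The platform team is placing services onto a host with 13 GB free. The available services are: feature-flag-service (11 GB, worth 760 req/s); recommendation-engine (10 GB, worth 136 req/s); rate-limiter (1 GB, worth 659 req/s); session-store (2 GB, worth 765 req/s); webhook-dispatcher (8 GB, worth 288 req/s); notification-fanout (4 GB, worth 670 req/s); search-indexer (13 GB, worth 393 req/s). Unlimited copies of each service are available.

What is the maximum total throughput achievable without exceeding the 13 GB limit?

8567

Taking 13×rate-limiter: 13 GB used, 8567 in throughput.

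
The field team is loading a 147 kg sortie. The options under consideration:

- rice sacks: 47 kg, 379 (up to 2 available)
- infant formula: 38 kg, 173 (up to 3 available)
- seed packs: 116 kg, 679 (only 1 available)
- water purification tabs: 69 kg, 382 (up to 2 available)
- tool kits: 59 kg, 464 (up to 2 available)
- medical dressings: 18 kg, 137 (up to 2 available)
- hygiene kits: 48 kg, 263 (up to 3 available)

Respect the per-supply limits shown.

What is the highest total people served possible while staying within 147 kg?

1117

Filling by ratio: 2×rice sacks + 2×medical dressings for 1032, with 17 kg left unused.
Dropping rice sacks frees 47 kg; slotting in tool kits (59 kg) lifts the total to 1117 at 142 kg.
That's the maximum — no swap from here does better than 1117.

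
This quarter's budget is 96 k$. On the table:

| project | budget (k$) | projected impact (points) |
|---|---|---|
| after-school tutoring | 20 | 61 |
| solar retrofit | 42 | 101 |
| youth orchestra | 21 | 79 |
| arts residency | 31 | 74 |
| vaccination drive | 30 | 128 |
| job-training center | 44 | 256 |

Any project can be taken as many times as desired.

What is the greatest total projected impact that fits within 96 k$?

512

Ranking by ratio (projected impact/k$): job-training center 5.82, vaccination drive 4.27, youth orchestra 3.76, after-school tutoring 3.05.
Best packing: 2×job-training center — 88 k$, 512 total.
Nothing else within 96 k$ beats 512.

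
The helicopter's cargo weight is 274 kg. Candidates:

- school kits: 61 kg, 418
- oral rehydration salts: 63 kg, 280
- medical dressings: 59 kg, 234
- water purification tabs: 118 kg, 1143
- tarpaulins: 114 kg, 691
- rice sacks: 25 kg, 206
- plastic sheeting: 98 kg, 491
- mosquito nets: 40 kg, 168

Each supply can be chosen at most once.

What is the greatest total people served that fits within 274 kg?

The ratio ordering already packs tightly: school kits + oral rehydration salts + water purification tabs + rice sacks, 267 kg, 2047.
Every other selection either busts 274 kg or fails to beat 2047.

2047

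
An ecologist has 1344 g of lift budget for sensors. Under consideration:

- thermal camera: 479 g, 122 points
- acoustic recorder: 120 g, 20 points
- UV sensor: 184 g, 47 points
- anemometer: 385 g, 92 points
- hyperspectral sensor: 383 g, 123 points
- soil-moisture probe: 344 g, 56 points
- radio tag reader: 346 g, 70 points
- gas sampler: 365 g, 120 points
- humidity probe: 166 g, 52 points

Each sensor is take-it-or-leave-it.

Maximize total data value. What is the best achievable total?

387

Ranking by ratio (data value/g): gas sampler 0.33, hyperspectral sensor 0.32, humidity probe 0.31, UV sensor 0.26.
A density-first pass picks acoustic recorder + UV sensor + hyperspectral sensor + gas sampler + humidity probe — 362 at 1218 g.
The 304 g tied up in acoustic recorder and UV sensor is better spent on anemometer — total rises to 387 (1299 g).
Next best is UV sensor + anemometer + hyperspectral sensor + gas sampler at 382 (1317 g) — short by 5.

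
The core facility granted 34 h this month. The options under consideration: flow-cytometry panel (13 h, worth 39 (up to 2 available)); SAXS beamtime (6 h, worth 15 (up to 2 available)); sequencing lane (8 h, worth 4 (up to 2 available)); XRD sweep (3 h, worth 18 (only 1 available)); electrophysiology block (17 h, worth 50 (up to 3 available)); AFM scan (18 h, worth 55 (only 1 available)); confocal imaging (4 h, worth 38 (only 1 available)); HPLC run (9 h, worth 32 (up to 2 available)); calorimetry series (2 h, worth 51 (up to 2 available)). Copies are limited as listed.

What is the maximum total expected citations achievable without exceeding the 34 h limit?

229

Taking the top-ratio experiments first gives XRD sweep + confocal imaging + 2×HPLC run + 2×calorimetry series for 222 (29 h).
Dropping HPLC run frees 9 h; slotting in flow-cytometry panel (13 h) lifts the total to 229 at 33 h.
Nothing else within 34 h beats 229.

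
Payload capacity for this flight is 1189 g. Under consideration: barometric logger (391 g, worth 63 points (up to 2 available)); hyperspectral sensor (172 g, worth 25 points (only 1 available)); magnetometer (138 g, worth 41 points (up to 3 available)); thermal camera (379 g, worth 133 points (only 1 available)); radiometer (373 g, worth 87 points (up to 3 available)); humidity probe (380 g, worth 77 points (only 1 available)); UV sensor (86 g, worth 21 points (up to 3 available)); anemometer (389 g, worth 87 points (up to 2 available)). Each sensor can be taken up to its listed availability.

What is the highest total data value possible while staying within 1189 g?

Greedy by ratio would take 3×magnetometer + thermal camera + 3×UV sensor: 1051 g used, total 319.
Replace 3×UV sensor with anemometer: the trade gains 24 net, giving 343 at 1182 g.
Nothing else within 1189 g beats 343.

343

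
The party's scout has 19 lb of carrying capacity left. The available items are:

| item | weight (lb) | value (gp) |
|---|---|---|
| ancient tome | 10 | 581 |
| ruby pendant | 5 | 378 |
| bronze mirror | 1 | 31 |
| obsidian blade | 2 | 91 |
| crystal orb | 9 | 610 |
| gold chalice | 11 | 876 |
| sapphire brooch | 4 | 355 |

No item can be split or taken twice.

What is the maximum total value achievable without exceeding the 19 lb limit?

1376

Density check — sapphire brooch 88.75, gold chalice 79.64, ruby pendant 75.60, crystal orb 67.78 are the best per lb.
The ratio heuristic lands on bronze mirror + obsidian blade + gold chalice + sapphire brooch (1353) but leaves 1 lb idle.
Dropping sapphire brooch frees 4 lb; slotting in ruby pendant (5 lb) lifts the total to 1376 at 19 lb.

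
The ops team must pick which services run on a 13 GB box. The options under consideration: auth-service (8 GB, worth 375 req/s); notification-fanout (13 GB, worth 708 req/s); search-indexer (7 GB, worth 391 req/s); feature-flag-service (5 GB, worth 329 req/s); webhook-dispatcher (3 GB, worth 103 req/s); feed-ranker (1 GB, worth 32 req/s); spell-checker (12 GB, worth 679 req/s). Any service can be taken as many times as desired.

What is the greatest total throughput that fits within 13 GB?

Ranking by ratio (throughput/GB): feature-flag-service 65.80, spell-checker 56.58, search-indexer 55.86, notification-fanout 54.46.
Taking 2×feature-flag-service + webhook-dispatcher: 13 GB used, 761 in throughput.
That's the maximum — no swap from here does better than 761.

761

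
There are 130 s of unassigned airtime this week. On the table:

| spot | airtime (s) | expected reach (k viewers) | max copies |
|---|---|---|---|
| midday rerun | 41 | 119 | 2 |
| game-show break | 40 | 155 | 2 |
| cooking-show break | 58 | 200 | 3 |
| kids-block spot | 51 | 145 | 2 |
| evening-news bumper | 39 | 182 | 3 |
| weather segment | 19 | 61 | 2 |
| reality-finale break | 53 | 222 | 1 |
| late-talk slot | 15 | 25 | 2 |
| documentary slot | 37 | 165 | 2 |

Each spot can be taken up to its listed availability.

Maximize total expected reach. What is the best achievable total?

569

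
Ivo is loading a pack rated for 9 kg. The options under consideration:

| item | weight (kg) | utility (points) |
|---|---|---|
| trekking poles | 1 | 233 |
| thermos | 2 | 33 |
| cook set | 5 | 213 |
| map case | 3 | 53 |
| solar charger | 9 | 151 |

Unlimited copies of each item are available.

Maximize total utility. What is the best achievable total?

9×trekking poles uses 9 of the 9 kg and totals 2097.
That's the maximum — no swap from here does better than 2097.

2097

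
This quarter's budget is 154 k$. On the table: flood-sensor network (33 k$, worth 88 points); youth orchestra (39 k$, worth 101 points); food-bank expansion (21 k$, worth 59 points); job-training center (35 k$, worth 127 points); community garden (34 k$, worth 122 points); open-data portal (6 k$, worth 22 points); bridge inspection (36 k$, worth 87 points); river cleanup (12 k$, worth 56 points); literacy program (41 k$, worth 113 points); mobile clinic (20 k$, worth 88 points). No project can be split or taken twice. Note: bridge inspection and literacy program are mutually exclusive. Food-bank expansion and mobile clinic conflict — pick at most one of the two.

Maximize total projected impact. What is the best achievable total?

528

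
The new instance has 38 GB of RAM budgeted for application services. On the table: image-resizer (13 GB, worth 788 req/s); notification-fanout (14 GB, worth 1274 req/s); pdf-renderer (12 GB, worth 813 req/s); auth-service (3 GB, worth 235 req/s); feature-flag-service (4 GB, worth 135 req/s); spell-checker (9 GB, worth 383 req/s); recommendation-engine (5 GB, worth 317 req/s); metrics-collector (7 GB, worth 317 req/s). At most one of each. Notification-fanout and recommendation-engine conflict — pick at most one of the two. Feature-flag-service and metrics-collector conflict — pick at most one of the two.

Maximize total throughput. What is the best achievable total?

2705

Notification-fanout + pdf-renderer + auth-service + spell-checker uses 38 of the 38 GB and totals 2705.
That's the maximum — no feasible swap from here does better than 2705.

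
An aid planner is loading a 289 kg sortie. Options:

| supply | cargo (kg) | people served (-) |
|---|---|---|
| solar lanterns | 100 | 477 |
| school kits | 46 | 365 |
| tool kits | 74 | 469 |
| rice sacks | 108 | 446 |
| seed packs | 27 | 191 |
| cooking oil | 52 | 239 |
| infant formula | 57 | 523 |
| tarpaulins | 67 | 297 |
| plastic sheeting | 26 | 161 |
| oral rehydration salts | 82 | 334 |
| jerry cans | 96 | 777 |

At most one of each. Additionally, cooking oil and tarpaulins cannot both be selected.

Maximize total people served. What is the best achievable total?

Filling by ratio: school kits + seed packs + infant formula + plastic sheeting + jerry cans for 2017, with 37 kg left unused.
The 53 kg tied up in seed packs and plastic sheeting is better spent on tool kits — total rises to 2134 (273 kg).
The closest alternative, tool kits + seed packs + infant formula + plastic sheeting + jerry cans, reaches only 2121.

2134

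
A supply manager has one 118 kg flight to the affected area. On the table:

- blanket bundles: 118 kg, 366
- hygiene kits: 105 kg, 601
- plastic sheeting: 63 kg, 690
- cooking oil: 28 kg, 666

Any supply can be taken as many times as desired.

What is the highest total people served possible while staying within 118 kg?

Ranking by ratio (people served/kg): cooking oil 23.79, plastic sheeting 10.95, hygiene kits 5.72, blanket bundles 3.10.
4×cooking oil uses 112 of the 118 kg and totals 2664.
No other feasible combination exceeds 2664.

2664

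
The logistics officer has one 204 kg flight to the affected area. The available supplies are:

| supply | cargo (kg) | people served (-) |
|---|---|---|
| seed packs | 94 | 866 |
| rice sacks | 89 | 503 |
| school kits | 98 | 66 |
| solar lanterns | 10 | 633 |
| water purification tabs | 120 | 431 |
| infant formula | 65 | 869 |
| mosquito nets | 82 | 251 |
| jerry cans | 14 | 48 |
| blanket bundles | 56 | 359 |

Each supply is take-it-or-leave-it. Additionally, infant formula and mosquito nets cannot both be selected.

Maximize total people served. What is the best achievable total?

Seed packs + solar lanterns + infant formula + jerry cans uses 183 of the 204 kg and totals 2416.
The closest alternative, seed packs + solar lanterns + infant formula, reaches only 2368.

2416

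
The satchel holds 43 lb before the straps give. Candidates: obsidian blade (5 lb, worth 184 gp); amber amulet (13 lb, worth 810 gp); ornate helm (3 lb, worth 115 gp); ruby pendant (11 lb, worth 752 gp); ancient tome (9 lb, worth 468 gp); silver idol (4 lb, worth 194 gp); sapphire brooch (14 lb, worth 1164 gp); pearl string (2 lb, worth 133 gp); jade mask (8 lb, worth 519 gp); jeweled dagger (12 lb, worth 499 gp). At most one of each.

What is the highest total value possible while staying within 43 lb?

2974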